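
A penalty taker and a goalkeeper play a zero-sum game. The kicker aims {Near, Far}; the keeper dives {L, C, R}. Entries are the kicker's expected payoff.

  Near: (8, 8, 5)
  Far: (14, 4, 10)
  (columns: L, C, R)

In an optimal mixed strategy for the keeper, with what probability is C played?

5/9

Row minima: Near → 5, Far → 4; maximin = 5.
Column maxima: L → 14, C → 8, R → 10; minimax = 8.
5 ≠ 8, so there is no saddle point; optimal play is mixed.
L is strictly dominated by R (it gives the kicker strictly more in every row), so the keeper never plays it.
On the remaining 2×2 (Near, Far vs C, R):
Let the kicker play Near with probability p. Expected payoff against C: 8p + 4(1−p) = 4p + 4; against R: 5p + 10(1−p) = −5p + 10.
Setting these equal: 4p + 4 = −5p + 10 ⇒ 9p = 6 ⇒ p = 2/3, and the value is (4)·(2/3) + 4 = 20/3.
For the keeper: with q = P(C), equating Near's and Far's payoffs gives 3q + 5 = −6q + 10 ⇒ q = 5/9.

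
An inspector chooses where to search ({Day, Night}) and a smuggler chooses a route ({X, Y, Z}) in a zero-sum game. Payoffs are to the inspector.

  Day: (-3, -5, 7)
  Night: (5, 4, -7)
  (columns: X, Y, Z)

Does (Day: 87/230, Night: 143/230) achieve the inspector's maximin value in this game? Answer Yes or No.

Against X this mix gives (87/230)·(-3) + (143/230)·5 = 227/115.
Against Y this mix gives (87/230)·(-5) + (143/230)·4 = 137/230.
Against Z this mix gives (87/230)·7 + (143/230)·(-7) = -196/115.
The smuggler will play Z, holding the inspector to -196/115. Shifting weight toward the row that does better against Z would raise this floor (the equalizing mix achieves -7/23 against both Z and Y), so the proposed strategy is not optimal.

No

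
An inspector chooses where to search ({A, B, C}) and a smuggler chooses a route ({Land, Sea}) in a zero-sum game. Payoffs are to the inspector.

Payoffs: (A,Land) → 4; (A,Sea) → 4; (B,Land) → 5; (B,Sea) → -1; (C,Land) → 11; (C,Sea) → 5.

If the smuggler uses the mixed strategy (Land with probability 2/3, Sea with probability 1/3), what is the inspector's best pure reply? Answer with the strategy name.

Expected payoff of A: (2/3)·4 + (1/3)·4 = 4.
Expected payoff of B: (2/3)·5 + (1/3)·(-1) = 3.
Expected payoff of C: (2/3)·11 + (1/3)·5 = 9.
The largest is 9, so the inspector's best response is C.

C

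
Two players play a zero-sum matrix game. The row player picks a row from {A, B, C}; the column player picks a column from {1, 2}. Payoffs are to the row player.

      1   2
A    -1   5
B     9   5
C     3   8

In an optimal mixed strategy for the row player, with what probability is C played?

Row minima: A → -1, B → 5, C → 3; maximin = 5.
Column maxima: 1 → 9, 2 → 8; minimax = 8.
5 ≠ 8, so there is no saddle point; optimal play is mixed.
A is strictly dominated by C, so the row player never plays it.
On the remaining 2×2 (B, C vs 1, 2):
Let the row player play B with probability p. Expected payoff against 1: 9p + 3(1−p) = 6p + 3; against 2: 5p + 8(1−p) = −3p + 8.
Setting these equal: 6p + 3 = −3p + 8 ⇒ 9p = 5 ⇒ p = 5/9, and the value is (6)·(5/9) + 3 = 19/3.
For the column player: with q = P(1), equating B's and C's payoffs gives 4q + 5 = −5q + 8 ⇒ q = 1/3.

4/9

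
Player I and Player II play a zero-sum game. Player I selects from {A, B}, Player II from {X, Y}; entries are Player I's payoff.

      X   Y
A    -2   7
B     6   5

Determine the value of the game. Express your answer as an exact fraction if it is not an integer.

Row minima: A → -2, B → 5; maximin = 5.
Column maxima: X → 6, Y → 7; minimax = 6.
5 ≠ 6, so there is no saddle point; optimal play is mixed.
Let Player I play A with probability p. Expected payoff against X: (-2)p + 6(1−p) = −8p + 6; against Y: 7p + 5(1−p) = 2p + 5.
Setting these equal: −8p + 6 = 2p + 5 ⇒ −10p = -1 ⇒ p = 1/10, and the value is (-8)·(1/10) + 6 = 26/5.
For Player II: with q = P(X), equating A's and B's payoffs gives −9q + 7 = q + 5 ⇒ q = 1/5.

26/5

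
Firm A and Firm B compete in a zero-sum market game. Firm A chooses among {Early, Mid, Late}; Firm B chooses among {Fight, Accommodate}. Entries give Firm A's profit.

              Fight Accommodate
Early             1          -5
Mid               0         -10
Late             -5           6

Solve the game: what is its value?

Row minima: Early → -5, Mid → -10, Late → -5; maximin = -5.
Column maxima: Fight → 1, Accommodate → 6; minimax = 1.
-5 ≠ 1, so there is no saddle point; optimal play is mixed.
Mid is strictly dominated by Early, so Firm A never plays it.
On the remaining 2×2 (Early, Late vs Fight, Accommodate):
Let Firm A play Early with probability p. Expected payoff against Fight: 1p + (-5)(1−p) = 6p − 5; against Accommodate: (-5)p + 6(1−p) = −11p + 6.
Setting these equal: 6p − 5 = −11p + 6 ⇒ 17p = 11 ⇒ p = 11/17, and the value is (6)·(11/17) − 5 = -19/17.
For Firm B: with q = P(Fight), equating Early's and Late's payoffs gives 6q − 5 = −11q + 6 ⇒ q = 11/17.

-19/17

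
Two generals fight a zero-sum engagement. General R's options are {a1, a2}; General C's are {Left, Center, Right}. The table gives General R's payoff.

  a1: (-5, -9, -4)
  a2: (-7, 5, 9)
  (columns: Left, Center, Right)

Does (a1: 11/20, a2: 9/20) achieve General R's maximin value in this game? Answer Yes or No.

Against Left this mix gives (11/20)·(-5) + (9/20)·(-7) = -59/10.
Against Center this mix gives (11/20)·(-9) + (9/20)·5 = -27/10.
Against Right this mix gives (11/20)·(-4) + (9/20)·9 = 37/20.
General C will play Left, holding General R to -59/10. Shifting weight toward the row that does better against Left would raise this floor (the equalizing mix achieves -11/2 against both Left and Center), so the proposed strategy is not optimal.

No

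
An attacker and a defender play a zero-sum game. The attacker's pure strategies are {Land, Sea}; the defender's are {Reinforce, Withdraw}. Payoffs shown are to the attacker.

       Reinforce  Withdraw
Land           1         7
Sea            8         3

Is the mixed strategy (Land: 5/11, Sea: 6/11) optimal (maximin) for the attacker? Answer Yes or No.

Yes

Against Reinforce this mix gives (5/11)·1 + (6/11)·8 = 53/11.
Against Withdraw this mix gives (5/11)·7 + (6/11)·3 = 53/11.
All of the defender's active replies (Reinforce, Withdraw) yield 53/11, and no column does worse for the attacker. The mix makes the defender indifferent and guarantees 53/11, so it is optimal.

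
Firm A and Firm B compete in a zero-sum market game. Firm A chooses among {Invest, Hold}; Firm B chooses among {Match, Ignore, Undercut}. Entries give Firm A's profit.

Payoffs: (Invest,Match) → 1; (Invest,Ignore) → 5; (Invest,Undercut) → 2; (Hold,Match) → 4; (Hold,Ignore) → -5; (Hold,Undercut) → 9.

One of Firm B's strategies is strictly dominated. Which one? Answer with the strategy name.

Undercut

Match holds Firm A's payoff strictly below Undercut in every row: 1 < 2, 4 < 9.
So Undercut is strictly dominated for Firm B.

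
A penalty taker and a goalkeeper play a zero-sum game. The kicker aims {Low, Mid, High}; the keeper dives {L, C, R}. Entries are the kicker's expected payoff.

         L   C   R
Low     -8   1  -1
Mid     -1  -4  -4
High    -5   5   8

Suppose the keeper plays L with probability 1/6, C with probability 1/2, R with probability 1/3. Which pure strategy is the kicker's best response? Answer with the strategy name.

High

Expected payoff of Low: (1/6)·(-8) + (1/2)·1 + (1/3)·(-1) = -7/6.
Expected payoff of Mid: (1/6)·(-1) + (1/2)·(-4) + (1/3)·(-4) = -7/2.
Expected payoff of High: (1/6)·(-5) + (1/2)·5 + (1/3)·8 = 13/3.
The largest is 13/3, so the kicker's best response is High.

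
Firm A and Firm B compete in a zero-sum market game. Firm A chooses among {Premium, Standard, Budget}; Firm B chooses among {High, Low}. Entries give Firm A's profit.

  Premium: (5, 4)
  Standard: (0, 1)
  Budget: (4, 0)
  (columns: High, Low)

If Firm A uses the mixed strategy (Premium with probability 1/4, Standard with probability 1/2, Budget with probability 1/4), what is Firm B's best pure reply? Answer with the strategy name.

If Firm B plays High, Firm A's expected payoff is (1/4)·5 + (1/2)·0 + (1/4)·4 = 9/4.
If Firm B plays Low, Firm A's expected payoff is (1/4)·4 + (1/2)·1 + (1/4)·0 = 3/2.
Firm B minimizes Firm A's payoff; the smallest is 3/2, so the best response is Low.

Low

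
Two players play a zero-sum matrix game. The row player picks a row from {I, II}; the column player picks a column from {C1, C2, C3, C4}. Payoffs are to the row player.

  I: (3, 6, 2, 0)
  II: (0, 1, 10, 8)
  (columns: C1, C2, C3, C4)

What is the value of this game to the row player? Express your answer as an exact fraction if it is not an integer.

24/11

Row minima: I → 0, II → 0; maximin = 0.
Column maxima: C1 → 3, C2 → 6, C3 → 10, C4 → 8; minimax = 3.
0 ≠ 3, so there is no saddle point; optimal play is mixed.
C2 is strictly dominated by C1 (it gives the row player strictly more in every row), so the column player never plays it.
C3 is strictly dominated by C4 (it gives the row player strictly more in every row), so the column player never plays it.
On the remaining 2×2 (I, II vs C1, C4):
Let the row player play I with probability p. Expected payoff against C1: 3p + 0(1−p) = 3p; against C4: 0p + 8(1−p) = −8p + 8.
Setting these equal: 3p = −8p + 8 ⇒ 11p = 8 ⇒ p = 8/11, and the value is (3)·(8/11) = 24/11.
For the column player: with q = P(C1), equating I's and II's payoffs gives 3q = −8q + 8 ⇒ q = 8/11.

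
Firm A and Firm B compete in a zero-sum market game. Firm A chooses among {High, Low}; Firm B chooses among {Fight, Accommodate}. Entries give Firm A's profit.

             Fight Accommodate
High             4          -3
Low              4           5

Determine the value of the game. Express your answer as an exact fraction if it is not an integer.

4

Row minima: High → -3, Low → 4; maximin = 4.
Column maxima: Fight → 4, Accommodate → 5; minimax = 4.
Since maximin = minimax = 4, there is a saddle point and the value is 4.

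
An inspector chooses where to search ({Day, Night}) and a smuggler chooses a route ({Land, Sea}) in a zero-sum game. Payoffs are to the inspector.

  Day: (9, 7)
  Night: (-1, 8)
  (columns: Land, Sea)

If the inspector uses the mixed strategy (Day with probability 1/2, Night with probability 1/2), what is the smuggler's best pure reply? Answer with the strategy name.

Land

If the smuggler plays Land, the inspector's expected payoff is (1/2)·9 + (1/2)·(-1) = 4.
If the smuggler plays Sea, the inspector's expected payoff is (1/2)·7 + (1/2)·8 = 15/2.
The smuggler minimizes the inspector's payoff; the smallest is 4, so the best response is Land.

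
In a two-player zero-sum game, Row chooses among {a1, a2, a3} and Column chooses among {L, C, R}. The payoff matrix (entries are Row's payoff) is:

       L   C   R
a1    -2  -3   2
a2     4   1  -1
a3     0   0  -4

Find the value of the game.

-1/7

Row minima: a1 → -3, a2 → -1, a3 → -4; maximin = -1.
Column maxima: L → 4, C → 1, R → 2; minimax = 1.
-1 ≠ 1, so there is no saddle point; optimal play is mixed.
a3 is strictly dominated by a2, so Row never plays it.
With a3 eliminated, L is strictly dominated by C (it gives Row strictly more in every remaining row), so Column never plays it.
On the remaining 2×2 (a1, a2 vs C, R):
Let Row play a1 with probability p. Expected payoff against C: (-3)p + 1(1−p) = −4p + 1; against R: 2p + (-1)(1−p) = 3p − 1.
Setting these equal: −4p + 1 = 3p − 1 ⇒ −7p = -2 ⇒ p = 2/7, and the value is (-4)·(2/7) + 1 = -1/7.
For Column: with q = P(C), equating a1's and a2's payoffs gives −5q + 2 = 2q − 1 ⇒ q = 3/7.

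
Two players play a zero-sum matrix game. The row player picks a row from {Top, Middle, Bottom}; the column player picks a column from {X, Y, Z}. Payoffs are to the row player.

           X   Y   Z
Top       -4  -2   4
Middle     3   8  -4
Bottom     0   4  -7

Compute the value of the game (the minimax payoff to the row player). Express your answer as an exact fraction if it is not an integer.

Row minima: Top → -4, Middle → -4, Bottom → -7; maximin = -4.
Column maxima: X → 3, Y → 8, Z → 4; minimax = 3.
-4 ≠ 3, so there is no saddle point; optimal play is mixed.
Bottom is strictly dominated by Middle, so the row player never plays it.
Y is strictly dominated by X (it gives the row player strictly more in every row), so the column player never plays it.
On the remaining 2×2 (Top, Middle vs X, Z):
Let the row player play Top with probability p. Expected payoff against X: (-4)p + 3(1−p) = −7p + 3; against Z: 4p + (-4)(1−p) = 8p − 4.
Setting these equal: −7p + 3 = 8p − 4 ⇒ −15p = -7 ⇒ p = 7/15, and the value is (-7)·(7/15) + 3 = -4/15.
For the column player: with q = P(X), equating Top's and Middle's payoffs gives −8q + 4 = 7q − 4 ⇒ q = 8/15.

-4/15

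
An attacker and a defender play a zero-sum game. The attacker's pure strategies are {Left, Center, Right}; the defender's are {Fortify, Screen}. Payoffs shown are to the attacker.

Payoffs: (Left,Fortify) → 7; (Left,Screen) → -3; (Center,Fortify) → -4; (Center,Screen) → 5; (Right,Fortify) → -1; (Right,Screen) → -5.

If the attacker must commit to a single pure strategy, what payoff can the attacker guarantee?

Row minima: Left → -3, Center → -4, Right → -5.
The best of these is -3.

-3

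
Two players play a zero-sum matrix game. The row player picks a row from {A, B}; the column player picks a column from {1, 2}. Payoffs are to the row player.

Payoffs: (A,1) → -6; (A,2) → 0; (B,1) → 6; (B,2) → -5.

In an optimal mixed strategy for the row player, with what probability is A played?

Row minima: A → -6, B → -5; maximin = -5.
Column maxima: 1 → 6, 2 → 0; minimax = 0.
-5 ≠ 0, so there is no saddle point; optimal play is mixed.
Let the row player play A with probability p. Expected payoff against 1: (-6)p + 6(1−p) = −12p + 6; against 2: 0p + (-5)(1−p) = 5p − 5.
Setting these equal: −12p + 6 = 5p − 5 ⇒ −17p = -11 ⇒ p = 11/17, and the value is (-12)·(11/17) + 6 = -30/17.
For the column player: with q = P(1), equating A's and B's payoffs gives −6q = 11q − 5 ⇒ q = 5/17.

11/17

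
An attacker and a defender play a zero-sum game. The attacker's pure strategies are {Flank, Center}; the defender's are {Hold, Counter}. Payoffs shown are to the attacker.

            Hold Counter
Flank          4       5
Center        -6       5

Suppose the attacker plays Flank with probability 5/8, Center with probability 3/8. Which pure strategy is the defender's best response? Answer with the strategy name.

If the defender plays Hold, the attacker's expected payoff is (5/8)·4 + (3/8)·(-6) = 1/4.
If the defender plays Counter, the attacker's expected payoff is (5/8)·5 + (3/8)·5 = 5.
The defender minimizes the attacker's payoff; the smallest is 1/4, so the best response is Hold.

Hold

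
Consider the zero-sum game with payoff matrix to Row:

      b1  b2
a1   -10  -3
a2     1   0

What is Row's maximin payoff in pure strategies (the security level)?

0

Row minima: a1 → -10, a2 → 0.
The best of these is 0.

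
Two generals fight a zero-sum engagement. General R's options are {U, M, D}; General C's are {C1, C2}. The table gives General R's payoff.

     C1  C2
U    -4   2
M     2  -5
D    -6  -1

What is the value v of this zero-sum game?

Row minima: U → -4, M → -5, D → -6; maximin = -4.
Column maxima: C1 → 2, C2 → 2; minimax = 2.
-4 ≠ 2, so there is no saddle point; optimal play is mixed.
D is strictly dominated by U, so General R never plays it.
On the remaining 2×2 (U, M vs C1, C2):
Let General R play U with probability p. Expected payoff against C1: (-4)p + 2(1−p) = −6p + 2; against C2: 2p + (-5)(1−p) = 7p − 5.
Setting these equal: −6p + 2 = 7p − 5 ⇒ −13p = -7 ⇒ p = 7/13, and the value is (-6)·(7/13) + 2 = -16/13.
For General C: with q = P(C1), equating U's and M's payoffs gives −6q + 2 = 7q − 5 ⇒ q = 7/13.

-16/13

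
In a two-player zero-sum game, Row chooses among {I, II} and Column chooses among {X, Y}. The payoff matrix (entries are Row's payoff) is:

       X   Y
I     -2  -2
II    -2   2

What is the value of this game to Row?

Row minima: I → -2, II → -2; maximin = -2.
Column maxima: X → -2, Y → 2; minimax = -2.
Since maximin = minimax = -2, there is a saddle point and the value is -2.

-2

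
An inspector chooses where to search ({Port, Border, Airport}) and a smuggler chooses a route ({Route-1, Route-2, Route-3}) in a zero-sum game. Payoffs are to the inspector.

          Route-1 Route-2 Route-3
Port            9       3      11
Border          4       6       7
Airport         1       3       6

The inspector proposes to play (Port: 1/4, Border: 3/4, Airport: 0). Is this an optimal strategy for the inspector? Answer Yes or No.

Yes

Against Route-1 this mix gives (1/4)·9 + (3/4)·4 = 21/4.
Against Route-2 this mix gives (1/4)·3 + (3/4)·6 = 21/4.
Against Route-3 this mix gives (1/4)·11 + (3/4)·7 = 8.
All of the smuggler's active replies (Route-1, Route-2) yield 21/4, and no column does worse for the inspector. The mix makes the smuggler indifferent and guarantees 21/4, so it is optimal.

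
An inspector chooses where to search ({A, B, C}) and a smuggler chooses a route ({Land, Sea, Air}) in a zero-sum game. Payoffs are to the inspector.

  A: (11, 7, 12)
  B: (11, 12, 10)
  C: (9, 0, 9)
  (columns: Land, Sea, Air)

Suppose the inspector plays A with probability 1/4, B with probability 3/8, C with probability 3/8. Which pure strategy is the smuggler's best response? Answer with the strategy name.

If the smuggler plays Land, the inspector's expected payoff is (1/4)·11 + (3/8)·11 + (3/8)·9 = 41/4.
If the smuggler plays Sea, the inspector's expected payoff is (1/4)·7 + (3/8)·12 + (3/8)·0 = 25/4.
If the smuggler plays Air, the inspector's expected payoff is (1/4)·12 + (3/8)·10 + (3/8)·9 = 81/8.
The smuggler minimizes the inspector's payoff; the smallest is 25/4, so the best response is Sea.

Sea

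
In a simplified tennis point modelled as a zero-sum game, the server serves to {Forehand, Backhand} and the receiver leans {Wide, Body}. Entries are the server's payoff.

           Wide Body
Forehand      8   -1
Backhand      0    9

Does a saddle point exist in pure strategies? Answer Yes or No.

Row minima: Forehand → -1, Backhand → 0; maximin = 0.
Column maxima: Wide → 8, Body → 9; minimax = 8.
0 ≠ 8, so no pure-strategy equilibrium exists.

No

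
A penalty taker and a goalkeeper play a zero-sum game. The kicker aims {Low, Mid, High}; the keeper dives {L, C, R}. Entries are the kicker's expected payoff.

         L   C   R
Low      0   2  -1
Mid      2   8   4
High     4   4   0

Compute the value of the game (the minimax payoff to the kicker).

Row minima: Low → -1, Mid → 2, High → 0; maximin = 2.
Column maxima: L → 4, C → 8, R → 4; minimax = 4.
2 ≠ 4, so there is no saddle point; optimal play is mixed.
Low is strictly dominated by Mid, so the kicker never plays it.
C is strictly dominated by R (it gives the kicker strictly more in every row), so the keeper never plays it.
On the remaining 2×2 (Mid, High vs L, R):
Let the kicker play Mid with probability p. Expected payoff against L: 2p + 4(1−p) = −2p + 4; against R: 4p + 0(1−p) = 4p.
Setting these equal: −2p + 4 = 4p ⇒ −6p = -4 ⇒ p = 2/3, and the value is (-2)·(2/3) + 4 = 8/3.
For the keeper: with q = P(L), equating Mid's and High's payoffs gives −2q + 4 = 4q ⇒ q = 2/3.

8/3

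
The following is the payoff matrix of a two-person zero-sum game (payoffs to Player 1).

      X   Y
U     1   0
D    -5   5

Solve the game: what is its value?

Row minima: U → 0, D → -5; maximin = 0.
Column maxima: X → 1, Y → 5; minimax = 1.
0 ≠ 1, so there is no saddle point; optimal play is mixed.
Let Player 1 play U with probability p. Expected payoff against X: 1p + (-5)(1−p) = 6p − 5; against Y: 0p + 5(1−p) = −5p + 5.
Setting these equal: 6p − 5 = −5p + 5 ⇒ 11p = 10 ⇒ p = 10/11, and the value is (6)·(10/11) − 5 = 5/11.
For Player 2: with q = P(X), equating U's and D's payoffs gives q = −10q + 5 ⇒ q = 5/11.

5/11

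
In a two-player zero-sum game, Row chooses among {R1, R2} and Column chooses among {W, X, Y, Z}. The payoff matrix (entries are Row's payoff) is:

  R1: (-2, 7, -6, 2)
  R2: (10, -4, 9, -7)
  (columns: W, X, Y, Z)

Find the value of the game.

-1

Row minima: R1 → -6, R2 → -7; maximin = -6.
Column maxima: W → 10, X → 7, Y → 9, Z → 2; minimax = 2.
-6 ≠ 2, so there is no saddle point; optimal play is mixed.
W is strictly dominated by Y (it gives Row strictly more in every row), so Column never plays it.
X is strictly dominated by Z (it gives Row strictly more in every row), so Column never plays it.
On the remaining 2×2 (R1, R2 vs Y, Z):
Let Row play R1 with probability p. Expected payoff against Y: (-6)p + 9(1−p) = −15p + 9; against Z: 2p + (-7)(1−p) = 9p − 7.
Setting these equal: −15p + 9 = 9p − 7 ⇒ −24p = -16 ⇒ p = 2/3, and the value is (-15)·(2/3) + 9 = -1.
For Column: with q = P(Y), equating R1's and R2's payoffs gives −8q + 2 = 16q − 7 ⇒ q = 3/8.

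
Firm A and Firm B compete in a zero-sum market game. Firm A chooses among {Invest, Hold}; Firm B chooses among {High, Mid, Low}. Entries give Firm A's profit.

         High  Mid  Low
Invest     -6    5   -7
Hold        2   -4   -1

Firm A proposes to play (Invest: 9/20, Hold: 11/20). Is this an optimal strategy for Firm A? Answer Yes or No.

No

Against High this mix gives (9/20)·(-6) + (11/20)·2 = -8/5.
Against Mid this mix gives (9/20)·5 + (11/20)·(-4) = 1/20.
Against Low this mix gives (9/20)·(-7) + (11/20)·(-1) = -37/10.
Firm B will play Low, holding Firm A to -37/10. Shifting weight toward the row that does better against Low would raise this floor (the equalizing mix achieves -11/5 against both Low and Mid), so the proposed strategy is not optimal.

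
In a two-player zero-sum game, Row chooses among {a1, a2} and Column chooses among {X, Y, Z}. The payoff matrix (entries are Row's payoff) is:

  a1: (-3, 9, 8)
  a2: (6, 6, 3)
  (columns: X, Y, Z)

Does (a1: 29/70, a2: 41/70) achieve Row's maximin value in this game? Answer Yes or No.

No

Against X this mix gives (29/70)·(-3) + (41/70)·6 = 159/70.
Against Y this mix gives (29/70)·9 + (41/70)·6 = 507/70.
Against Z this mix gives (29/70)·8 + (41/70)·3 = 71/14.
Column will play X, holding Row to 159/70. Shifting weight toward the row that does better against X would raise this floor (the equalizing mix achieves 57/14 against both X and Z), so the proposed strategy is not optimal.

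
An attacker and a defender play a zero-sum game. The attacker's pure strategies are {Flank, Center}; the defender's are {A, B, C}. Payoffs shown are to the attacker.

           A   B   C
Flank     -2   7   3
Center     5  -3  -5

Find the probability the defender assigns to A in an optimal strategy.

8/15

Row minima: Flank → -2, Center → -5; maximin = -2.
Column maxima: A → 5, B → 7, C → 3; minimax = 3.
-2 ≠ 3, so there is no saddle point; optimal play is mixed.
B is strictly dominated by C (it gives the attacker strictly more in every row), so the defender never plays it.
On the remaining 2×2 (Flank, Center vs A, C):
Let the attacker play Flank with probability p. Expected payoff against A: (-2)p + 5(1−p) = −7p + 5; against C: 3p + (-5)(1−p) = 8p − 5.
Setting these equal: −7p + 5 = 8p − 5 ⇒ −15p = -10 ⇒ p = 2/3, and the value is (-7)·(2/3) + 5 = 1/3.
For the defender: with q = P(A), equating Flank's and Center's payoffs gives −5q + 3 = 10q − 5 ⇒ q = 8/15.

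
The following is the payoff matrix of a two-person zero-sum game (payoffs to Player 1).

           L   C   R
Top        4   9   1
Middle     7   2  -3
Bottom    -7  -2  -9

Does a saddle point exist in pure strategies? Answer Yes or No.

Row minima: Top → 1, Middle → -3, Bottom → -9; maximin = 1.
Column maxima: L → 7, C → 9, R → 1; minimax = 1.
maximin = minimax = 1, so a saddle point exists.

Yes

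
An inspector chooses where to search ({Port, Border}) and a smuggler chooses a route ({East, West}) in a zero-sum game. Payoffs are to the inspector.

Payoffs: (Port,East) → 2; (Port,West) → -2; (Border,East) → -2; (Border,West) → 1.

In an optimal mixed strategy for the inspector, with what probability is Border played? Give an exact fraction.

Row minima: Port → -2, Border → -2; maximin = -2.
Column maxima: East → 2, West → 1; minimax = 1.
-2 ≠ 1, so there is no saddle point; optimal play is mixed.
Let the inspector play Port with probability p. Expected payoff against East: 2p + (-2)(1−p) = 4p − 2; against West: (-2)p + 1(1−p) = −3p + 1.
Setting these equal: 4p − 2 = −3p + 1 ⇒ 7p = 3 ⇒ p = 3/7, and the value is (4)·(3/7) − 2 = -2/7.
For the smuggler: with q = P(East), equating Port's and Border's payoffs gives 4q − 2 = −3q + 1 ⇒ q = 3/7.

4/7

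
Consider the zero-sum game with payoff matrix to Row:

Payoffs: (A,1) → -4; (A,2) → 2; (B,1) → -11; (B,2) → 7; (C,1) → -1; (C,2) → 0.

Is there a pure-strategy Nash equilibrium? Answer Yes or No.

Yes

Row minima: A → -4, B → -11, C → -1; maximin = -1.
Column maxima: 1 → -1, 2 → 7; minimax = -1.
maximin = minimax = -1, so a saddle point exists.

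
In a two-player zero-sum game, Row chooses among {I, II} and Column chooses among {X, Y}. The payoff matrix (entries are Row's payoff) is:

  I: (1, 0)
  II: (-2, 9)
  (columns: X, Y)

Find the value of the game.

3/4

Row minima: I → 0, II → -2; maximin = 0.
Column maxima: X → 1, Y → 9; minimax = 1.
0 ≠ 1, so there is no saddle point; optimal play is mixed.
Let Row play I with probability p. Expected payoff against X: 1p + (-2)(1−p) = 3p − 2; against Y: 0p + 9(1−p) = −9p + 9.
Setting these equal: 3p − 2 = −9p + 9 ⇒ 12p = 11 ⇒ p = 11/12, and the value is (3)·(11/12) − 2 = 3/4.
For Column: with q = P(X), equating I's and II's payoffs gives q = −11q + 9 ⇒ q = 3/4.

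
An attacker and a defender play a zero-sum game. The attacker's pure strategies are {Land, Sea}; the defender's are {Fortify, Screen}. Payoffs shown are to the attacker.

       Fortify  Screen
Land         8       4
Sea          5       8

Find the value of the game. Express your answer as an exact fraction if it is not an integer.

44/7

Row minima: Land → 4, Sea → 5; maximin = 5.
Column maxima: Fortify → 8, Screen → 8; minimax = 8.
5 ≠ 8, so there is no saddle point; optimal play is mixed.
Let the attacker play Land with probability p. Expected payoff against Fortify: 8p + 5(1−p) = 3p + 5; against Screen: 4p + 8(1−p) = −4p + 8.
Setting these equal: 3p + 5 = −4p + 8 ⇒ 7p = 3 ⇒ p = 3/7, and the value is (3)·(3/7) + 5 = 44/7.
For the defender: with q = P(Fortify), equating Land's and Sea's payoffs gives 4q + 4 = −3q + 8 ⇒ q = 4/7.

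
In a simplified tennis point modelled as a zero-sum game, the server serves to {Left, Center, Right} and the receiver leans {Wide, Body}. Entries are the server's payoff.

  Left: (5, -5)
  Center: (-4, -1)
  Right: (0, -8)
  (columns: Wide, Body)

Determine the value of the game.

-25/13

Row minima: Left → -5, Center → -4, Right → -8; maximin = -4.
Column maxima: Wide → 5, Body → -1; minimax = -1.
-4 ≠ -1, so there is no saddle point; optimal play is mixed.
Right is strictly dominated by Left, so the server never plays it.
On the remaining 2×2 (Left, Center vs Wide, Body):
Let the server play Left with probability p. Expected payoff against Wide: 5p + (-4)(1−p) = 9p − 4; against Body: (-5)p + (-1)(1−p) = −4p − 1.
Setting these equal: 9p − 4 = −4p − 1 ⇒ 13p = 3 ⇒ p = 3/13, and the value is (9)·(3/13) − 4 = -25/13.
For the receiver: with q = P(Wide), equating Left's and Center's payoffs gives 10q − 5 = −3q − 1 ⇒ q = 4/13.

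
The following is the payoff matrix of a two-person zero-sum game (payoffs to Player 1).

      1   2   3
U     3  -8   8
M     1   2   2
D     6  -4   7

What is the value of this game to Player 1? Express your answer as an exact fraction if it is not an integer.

Row minima: U → -8, M → 1, D → -4; maximin = 1.
Column maxima: 1 → 6, 2 → 2, 3 → 8; minimax = 2.
1 ≠ 2, so there is no saddle point; optimal play is mixed.
3 is strictly dominated by 1 (it gives Player 1 strictly more in every row), so Player 2 never plays it.
With 3 eliminated, U is strictly dominated by D (D gives Player 1 strictly more in every remaining column), so Player 1 never plays it.
On the remaining 2×2 (M, D vs 1, 2):
Let Player 1 play M with probability p. Expected payoff against 1: 1p + 6(1−p) = −5p + 6; against 2: 2p + (-4)(1−p) = 6p − 4.
Setting these equal: −5p + 6 = 6p − 4 ⇒ −11p = -10 ⇒ p = 10/11, and the value is (-5)·(10/11) + 6 = 16/11.
For Player 2: with q = P(1), equating M's and D's payoffs gives −q + 2 = 10q − 4 ⇒ q = 6/11.

16/11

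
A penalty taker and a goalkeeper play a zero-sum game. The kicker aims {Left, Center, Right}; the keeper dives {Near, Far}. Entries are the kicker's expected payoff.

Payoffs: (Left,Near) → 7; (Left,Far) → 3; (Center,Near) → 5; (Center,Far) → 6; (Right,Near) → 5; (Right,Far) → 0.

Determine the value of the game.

Row minima: Left → 3, Center → 5, Right → 0; maximin = 5.
Column maxima: Near → 7, Far → 6; minimax = 6.
5 ≠ 6, so there is no saddle point; optimal play is mixed.
Right is strictly dominated by Left, so the kicker never plays it.
On the remaining 2×2 (Left, Center vs Near, Far):
Let the kicker play Left with probability p. Expected payoff against Near: 7p + 5(1−p) = 2p + 5; against Far: 3p + 6(1−p) = −3p + 6.
Setting these equal: 2p + 5 = −3p + 6 ⇒ 5p = 1 ⇒ p = 1/5, and the value is (2)·(1/5) + 5 = 27/5.
For the keeper: with q = P(Near), equating Left's and Center's payoffs gives 4q + 3 = −q + 6 ⇒ q = 3/5.

27/5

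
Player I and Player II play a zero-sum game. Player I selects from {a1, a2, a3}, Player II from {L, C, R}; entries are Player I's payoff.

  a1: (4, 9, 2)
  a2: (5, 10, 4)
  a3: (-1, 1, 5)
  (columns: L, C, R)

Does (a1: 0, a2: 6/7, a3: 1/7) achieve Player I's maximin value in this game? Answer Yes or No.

Against L this mix gives (6/7)·5 + (1/7)·(-1) = 29/7.
Against C this mix gives (6/7)·10 + (1/7)·1 = 61/7.
Against R this mix gives (6/7)·4 + (1/7)·5 = 29/7.
All of Player II's active replies (L, R) yield 29/7, and no column does worse for Player I. The mix makes Player II indifferent and guarantees 29/7, so it is optimal.

Yes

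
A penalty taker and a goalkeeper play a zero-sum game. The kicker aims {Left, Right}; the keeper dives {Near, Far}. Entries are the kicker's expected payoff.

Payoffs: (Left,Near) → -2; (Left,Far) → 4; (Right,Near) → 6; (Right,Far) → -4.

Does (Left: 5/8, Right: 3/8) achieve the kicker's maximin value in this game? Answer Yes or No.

Yes

Against Near this mix gives (5/8)·(-2) + (3/8)·6 = 1.
Against Far this mix gives (5/8)·4 + (3/8)·(-4) = 1.
All of the keeper's active replies (Near, Far) yield 1, and no column does worse for the kicker. The mix makes the keeper indifferent and guarantees 1, so it is optimal.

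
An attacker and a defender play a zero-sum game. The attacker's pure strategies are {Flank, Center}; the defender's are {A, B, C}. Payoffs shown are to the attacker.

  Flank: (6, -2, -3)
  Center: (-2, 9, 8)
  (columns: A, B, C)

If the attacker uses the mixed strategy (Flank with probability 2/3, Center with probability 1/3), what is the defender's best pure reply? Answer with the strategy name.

C

If the defender plays A, the attacker's expected payoff is (2/3)·6 + (1/3)·(-2) = 10/3.
If the defender plays B, the attacker's expected payoff is (2/3)·(-2) + (1/3)·9 = 5/3.
If the defender plays C, the attacker's expected payoff is (2/3)·(-3) + (1/3)·8 = 2/3.
The defender minimizes the attacker's payoff; the smallest is 2/3, so the best response is C.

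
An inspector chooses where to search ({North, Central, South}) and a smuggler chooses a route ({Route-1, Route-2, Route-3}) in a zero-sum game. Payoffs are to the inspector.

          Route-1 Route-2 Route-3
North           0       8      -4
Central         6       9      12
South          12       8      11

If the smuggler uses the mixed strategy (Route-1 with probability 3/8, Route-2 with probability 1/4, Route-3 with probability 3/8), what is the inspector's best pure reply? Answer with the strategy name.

Expected payoff of North: (3/8)·0 + (1/4)·8 + (3/8)·(-4) = 1/2.
Expected payoff of Central: (3/8)·6 + (1/4)·9 + (3/8)·12 = 9.
Expected payoff of South: (3/8)·12 + (1/4)·8 + (3/8)·11 = 85/8.
The largest is 85/8, so the inspector's best response is South.

South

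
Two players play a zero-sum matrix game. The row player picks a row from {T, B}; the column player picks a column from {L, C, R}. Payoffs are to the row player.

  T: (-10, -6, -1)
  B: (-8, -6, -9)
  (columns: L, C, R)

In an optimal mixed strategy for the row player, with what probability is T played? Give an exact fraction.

Row minima: T → -10, B → -9; maximin = -9.
Column maxima: L → -8, C → -6, R → -1; minimax = -8.
-9 ≠ -8, so there is no saddle point; optimal play is mixed.
C is strictly dominated by L (it gives the row player strictly more in every row), so the column player never plays it.
On the remaining 2×2 (T, B vs L, R):
Let the row player play T with probability p. Expected payoff against L: (-10)p + (-8)(1−p) = −2p − 8; against R: (-1)p + (-9)(1−p) = 8p − 9.
Setting these equal: −2p − 8 = 8p − 9 ⇒ −10p = -1 ⇒ p = 1/10, and the value is (-2)·(1/10) − 8 = -41/5.
For the column player: with q = P(L), equating T's and B's payoffs gives −9q − 1 = q − 9 ⇒ q = 4/5.

1/10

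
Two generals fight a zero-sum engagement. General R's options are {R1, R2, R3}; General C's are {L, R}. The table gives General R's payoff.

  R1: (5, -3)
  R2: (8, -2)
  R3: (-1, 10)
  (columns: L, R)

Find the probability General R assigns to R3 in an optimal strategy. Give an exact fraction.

10/21

Row minima: R1 → -3, R2 → -2, R3 → -1; maximin = -1.
Column maxima: L → 8, R → 10; minimax = 8.
-1 ≠ 8, so there is no saddle point; optimal play is mixed.
R1 is strictly dominated by R2, so General R never plays it.
On the remaining 2×2 (R2, R3 vs L, R):
Let General R play R2 with probability p. Expected payoff against L: 8p + (-1)(1−p) = 9p − 1; against R: (-2)p + 10(1−p) = −12p + 10.
Setting these equal: 9p − 1 = −12p + 10 ⇒ 21p = 11 ⇒ p = 11/21, and the value is (9)·(11/21) − 1 = 26/7.
For General C: with q = P(L), equating R2's and R3's payoffs gives 10q − 2 = −11q + 10 ⇒ q = 4/7.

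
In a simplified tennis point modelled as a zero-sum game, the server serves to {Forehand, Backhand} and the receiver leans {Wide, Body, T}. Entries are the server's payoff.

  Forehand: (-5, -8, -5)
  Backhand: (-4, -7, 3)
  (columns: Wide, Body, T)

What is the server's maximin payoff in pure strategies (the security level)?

Row minima: Forehand → -8, Backhand → -7.
The best of these is -7.

-7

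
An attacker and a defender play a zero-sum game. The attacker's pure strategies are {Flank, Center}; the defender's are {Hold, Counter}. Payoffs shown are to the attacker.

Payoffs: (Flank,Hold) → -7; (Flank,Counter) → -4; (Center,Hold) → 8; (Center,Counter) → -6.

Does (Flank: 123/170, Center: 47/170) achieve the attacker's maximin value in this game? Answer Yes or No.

Against Hold this mix gives (123/170)·(-7) + (47/170)·8 = -97/34.
Against Counter this mix gives (123/170)·(-4) + (47/170)·(-6) = -387/85.
The defender will play Counter, holding the attacker to -387/85. Shifting weight toward the row that does better against Counter would raise this floor (the equalizing mix achieves -74/17 against both Counter and Hold), so the proposed strategy is not optimal.

No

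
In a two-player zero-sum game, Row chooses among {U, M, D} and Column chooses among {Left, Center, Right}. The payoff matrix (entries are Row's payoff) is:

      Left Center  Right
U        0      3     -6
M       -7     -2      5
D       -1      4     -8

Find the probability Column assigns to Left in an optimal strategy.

11/18

Row minima: U → -6, M → -7, D → -8; maximin = -6.
Column maxima: Left → 0, Center → 4, Right → 5; minimax = 0.
-6 ≠ 0, so there is no saddle point; optimal play is mixed.
Center is strictly dominated by Left (it gives Row strictly more in every row), so Column never plays it.
With Center eliminated, D is strictly dominated by U (U gives Row strictly more in every remaining column), so Row never plays it.
On the remaining 2×2 (U, M vs Left, Right):
Let Row play U with probability p. Expected payoff against Left: 0p + (-7)(1−p) = 7p − 7; against Right: (-6)p + 5(1−p) = −11p + 5.
Setting these equal: 7p − 7 = −11p + 5 ⇒ 18p = 12 ⇒ p = 2/3, and the value is (7)·(2/3) − 7 = -7/3.
For Column: with q = P(Left), equating U's and M's payoffs gives 6q − 6 = −12q + 5 ⇒ q = 11/18.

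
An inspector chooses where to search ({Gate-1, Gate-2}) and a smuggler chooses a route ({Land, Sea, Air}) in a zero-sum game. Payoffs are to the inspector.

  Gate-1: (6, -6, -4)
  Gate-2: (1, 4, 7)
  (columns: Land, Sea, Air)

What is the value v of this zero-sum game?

2

Row minima: Gate-1 → -6, Gate-2 → 1; maximin = 1.
Column maxima: Land → 6, Sea → 4, Air → 7; minimax = 4.
1 ≠ 4, so there is no saddle point; optimal play is mixed.
Air is strictly dominated by Sea (it gives the inspector strictly more in every row), so the smuggler never plays it.
On the remaining 2×2 (Gate-1, Gate-2 vs Land, Sea):
Let the inspector play Gate-1 with probability p. Expected payoff against Land: 6p + 1(1−p) = 5p + 1; against Sea: (-6)p + 4(1−p) = −10p + 4.
Setting these equal: 5p + 1 = −10p + 4 ⇒ 15p = 3 ⇒ p = 1/5, and the value is (5)·(1/5) + 1 = 2.
For the smuggler: with q = P(Land), equating Gate-1's and Gate-2's payoffs gives 12q − 6 = −3q + 4 ⇒ q = 2/3.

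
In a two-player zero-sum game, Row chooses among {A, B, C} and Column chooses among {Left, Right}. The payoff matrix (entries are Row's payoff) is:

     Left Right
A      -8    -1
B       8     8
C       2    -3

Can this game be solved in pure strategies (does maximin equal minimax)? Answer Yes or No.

Row minima: A → -8, B → 8, C → -3; maximin = 8.
Column maxima: Left → 8, Right → 8; minimax = 8.
maximin = minimax = 8, so a saddle point exists.

Yes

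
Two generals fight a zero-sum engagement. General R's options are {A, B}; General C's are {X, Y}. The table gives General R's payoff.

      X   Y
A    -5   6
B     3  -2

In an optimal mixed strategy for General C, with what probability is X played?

Row minima: A → -5, B → -2; maximin = -2.
Column maxima: X → 3, Y → 6; minimax = 3.
-2 ≠ 3, so there is no saddle point; optimal play is mixed.
Let General R play A with probability p. Expected payoff against X: (-5)p + 3(1−p) = −8p + 3; against Y: 6p + (-2)(1−p) = 8p − 2.
Setting these equal: −8p + 3 = 8p − 2 ⇒ −16p = -5 ⇒ p = 5/16, and the value is (-8)·(5/16) + 3 = 1/2.
For General C: with q = P(X), equating A's and B's payoffs gives −11q + 6 = 5q − 2 ⇒ q = 1/2.

1/2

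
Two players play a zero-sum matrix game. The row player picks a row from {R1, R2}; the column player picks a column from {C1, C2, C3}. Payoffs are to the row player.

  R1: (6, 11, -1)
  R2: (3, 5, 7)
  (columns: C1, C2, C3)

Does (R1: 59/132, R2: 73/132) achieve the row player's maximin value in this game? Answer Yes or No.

No

Against C1 this mix gives (59/132)·6 + (73/132)·3 = 191/44.
Against C2 this mix gives (59/132)·11 + (73/132)·5 = 169/22.
Against C3 this mix gives (59/132)·(-1) + (73/132)·7 = 113/33.
The column player will play C3, holding the row player to 113/33. Shifting weight toward the row that does better against C3 would raise this floor (the equalizing mix achieves 45/11 against both C3 and C1), so the proposed strategy is not optimal.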